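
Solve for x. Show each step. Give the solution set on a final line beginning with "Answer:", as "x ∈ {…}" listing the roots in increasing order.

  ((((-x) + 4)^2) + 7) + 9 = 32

Step 1. [((((-x) + 4)^2) + 7) + 9 = 32] subtract 9: x sits inside (… + 9). So sub: (((-x) + 4)^2) + 7 = 23.
Step 2. [(((-x) + 4)^2) + 7 = 23] the outer +7 inverts by subtracting 7. So sub: ((-x) + 4)^2 = 16.
Step 3. [((-x) + 4)^2 = 16] 16 ≥ 0, LHS is (·)² — take ±√ ⇒ sqrt: (-x) + 4 = 4 or -4.
Step 4. [(-x) + 4 = 4 or -4] the outer +4 inverts by subtracting 4. So sub: -x = 0 or -8.
Step 5. [-x = 0 or -8] flip signs both sides. So neg: x = 0 or 8.

Answer: x ∈ {0, 8}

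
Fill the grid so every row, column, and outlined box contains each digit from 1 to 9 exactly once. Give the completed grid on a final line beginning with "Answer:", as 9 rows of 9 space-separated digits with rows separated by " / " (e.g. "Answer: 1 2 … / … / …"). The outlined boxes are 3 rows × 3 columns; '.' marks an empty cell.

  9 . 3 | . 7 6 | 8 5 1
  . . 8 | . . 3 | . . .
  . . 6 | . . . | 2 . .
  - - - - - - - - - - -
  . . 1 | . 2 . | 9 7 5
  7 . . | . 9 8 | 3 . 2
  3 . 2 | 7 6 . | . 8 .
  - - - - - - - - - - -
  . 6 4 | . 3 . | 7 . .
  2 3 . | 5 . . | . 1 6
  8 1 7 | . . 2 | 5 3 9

Step 1. [r4c6∈{4}] r4c6's peers cover all but 4 ⇒ r4c6=4.
Step 2. [r6c9∈{4}] r6c9 is down to just 4, so r6c9=4.
Step 3. [r5c2∈{4,5}] across row 5, 4 lands solely at r5c2, so r5c2=4.
Step 4. [r1c4∈{2,4}] r1c4 is the only open cell in row 1 admitting 4, so r1c4=4.
Step 5. [r5c4∈{1}] r5c4 has the single candidate 1. So r5c4=1.
Step 6. [r8c5∈{4,8}] row 8 places 8 nowhere but r8c5. So r8c5=8.
Step 7. [r7c4∈{9}] r7c4's peers cover all but 9. So r7c4=9.
Step 8. [r2c8∈{4,6,9}] r2c8 is the only open cell in row 2 admitting 9, so r2c8=9.
Step 9. [r3c6∈{1,5,9}] 9 has one home in row 3: r3c6. So r3c6=9.
Step 10. [r2c9∈{7}] nothing but 7 survives at r2c9 ⇒ r2c9=7.
Step 11. [r3c8∈{4}] r3c8 has the single candidate 4, so r3c8=4.
Step 12. [r2c1∈{1,4,5}] r2c1 is the only open cell in row 2 admitting 4 ⇒ r2c1=4.
Step 13. [r3c1∈{1,5}] col 1 places 1 nowhere but r3c1, so r3c1=1.
Step 14. [r3c5∈{5}] r3c5's peers cover all but 5, so r3c5=5.
Step 15. [r2c2∈{2,5}] 5 has one home in row 2: r2c2 ⇒ r2c2=5.
Step 16. [r2c5∈{1}] r2c5 has the single candidate 1. So r2c5=1.
Step 17. [r3c2∈{7}] nothing but 7 survives at r3c2 ⇒ r3c2=7.
Step 18. [r4c1∈{6}] r4c1 is down to just 6, so r4c1=6.
Step 19. [r9c5∈{4}] r9c5's peers cover all but 4. So r9c5=4.
Step 20. [r7c9∈{8}] r7c9 is down to just 8 ⇒ r7c9=8.
Step 21. [r9c4∈{6}] r9c4 is down to just 6 ⇒ r9c4=6.
Step 22. [r7c8∈{2}] only 2 remains possible at r7c8 ⇒ r7c8=2.
Step 23. [r7c1∈{5}] r7c1 is down to just 5 ⇒ r7c1=5.
Step 24. [r4c2∈{8}] r4c2 is down to just 8, so r4c2=8.
Step 25. [r8c3∈{9}] only 9 remains possible at r8c3. So r8c3=9.
Step 26. [r5c8∈{6}] r5c8's peers cover all but 6 ⇒ r5c8=6.
Step 27. [r4c4∈{3}] r4c4 is down to just 3, so r4c4=3.
Step 28. [r8c6∈{7}] only 7 remains possible at r8c6, so r8c6=7.
Step 29. [r8c7∈{4}] nothing but 4 survives at r8c7, so r8c7=4.
Step 30. [r7c6∈{1}] r7c6 has the single candidate 1, so r7c6=1.
Step 31. [r6c6∈{5}] r6c6 is down to just 5. So r6c6=5.
Step 32. [r1c2∈{2}] r1c2 is down to just 2, so r1c2=2.
Step 33. [r3c9∈{3}] nothing but 3 survives at r3c9. So r3c9=3.
Step 34. [r6c7∈{1}] nothing but 1 survives at r6c7 ⇒ r6c7=1.
Step 35. [r2c4∈{2}] r2c4 is down to just 2. So r2c4=2.
Step 36. [r2c7∈{6}] r2c7 is down to just 6, so r2c7=6.
Step 37. [r5c3∈{5}] only 5 remains possible at r5c3, so r5c3=5.
Step 38. [r6c2∈{9}] nothing but 9 survives at r6c2 ⇒ r6c2=9.
Step 39. [r3c4∈{8}] r3c4 has the single candidate 8, so r3c4=8.

Answer: 9 2 3 4 7 6 8 5 1 / 4 5 8 2 1 3 6 9 7 / 1 7 6 8 5 9 2 4 3 / 6 8 1 3 2 4 9 7 5 / 7 4 5 1 9 8 3 6 2 / 3 9 2 7 6 5 1 8 4 / 5 6 4 9 3 1 7 2 8 / 2 3 9 5 8 7 4 1 6 / 8 1 7 6 4 2 5 3 9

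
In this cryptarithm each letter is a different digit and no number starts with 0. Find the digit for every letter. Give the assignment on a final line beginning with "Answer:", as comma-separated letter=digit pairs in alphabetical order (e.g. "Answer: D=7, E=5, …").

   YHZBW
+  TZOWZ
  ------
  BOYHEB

Step 1. [col 1: W + Z ≡ B (mod 10)] no forcing yet in column 1 (carry-in 0); W=4 is free and consistent — try it. So W=4.
Step 2. [col 1: W + Z ≡ B (mod 10)] several values work for B in column 1 (W + Z ≡ B (mod 10), carry-in 0); try B=1. So B=1.
Step 3. [col 1: W + Z ≡ B (mod 10)] column 1 reads W+Z+carry(0)=B with W=4, B=1; with digits 1,4 already taken and all letters distinct, the only value for Z is 7 ⇒ Z=7.
Step 4. [col 2: B + W ≡ E (mod 10)] from column 2 (B=1, W=4, carry-in 1, digits 1,4,7 already taken and all letters distinct): E must equal 6 ⇒ E=6.
Step 5. [col 3: Z + O ≡ H (mod 10)] several values work for H in column 3 (Z + O ≡ H (mod 10), carry-in 0); try H=0. So H=0.
Step 6. [col 3: Z + O ≡ H (mod 10)] column 3: given Z=7, H=0, carry-in 0, and digits 0,1,4,6,7 already taken and all letters distinct, Z+O≡H (mod 10) forces O=3. So O=3.
Step 7. [col 4: H + Z ≡ Y (mod 10)] column 4 reads H+Z+carry(1)=Y with H=0, Z=7; with digits 0,1,3,4,6,7 already taken and all letters distinct, the only value for Y is 8, so Y=8.
Step 8. [col 5: Y + T ≡ O (mod 10)] from column 5 (Y=8, O=3, carry-in 0, digits 0,1,3,4,6,7,8 already taken and all letters distinct): T must equal 5. So T=5.

Answer: B=1, E=6, H=0, O=3, T=5, W=4, Y=8, Z=7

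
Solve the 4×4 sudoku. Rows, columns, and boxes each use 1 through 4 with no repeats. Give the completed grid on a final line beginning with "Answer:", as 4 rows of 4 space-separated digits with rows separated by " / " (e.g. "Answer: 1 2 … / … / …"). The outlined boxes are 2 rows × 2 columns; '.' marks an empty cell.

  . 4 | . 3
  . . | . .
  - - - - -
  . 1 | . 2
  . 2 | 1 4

Step 1. [r1c3∈{2}] nothing but 2 survives at r1c3. So r1c3=2.
Step 2. [r4c1∈{3}] only 3 remains possible at r4c1, so r4c1=3.
Step 3. [r2c1∈{1,2}] row 2 places 2 nowhere but r2c1 ⇒ r2c1=2.
Step 4. [r1c1∈{1}] only 1 remains possible at r1c1 ⇒ r1c1=1.
Step 5. [r3c3∈{3}] only 3 remains possible at r3c3 ⇒ r3c3=3.
Step 6. [r2c3∈{4}] r2c3 is down to just 4. So r2c3=4.
Step 7. [r3c1∈{4}] only 4 remains possible at r3c1. So r3c1=4.
Step 8. [r2c2∈{3}] r2c2 is down to just 3, so r2c2=3.
Step 9. [r2c4∈{1}] only 1 remains possible at r2c4, so r2c4=1.

Answer: 1 4 2 3 / 2 3 4 1 / 4 1 3 2 / 3 2 1 4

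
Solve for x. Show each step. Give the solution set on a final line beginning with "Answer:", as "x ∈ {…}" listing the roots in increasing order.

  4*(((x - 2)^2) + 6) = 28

Step 1. [4*(((x - 2)^2) + 6) = 28] 4 out front; divide by 4, so div: ((x - 2)^2) + 6 = 7.
Step 2. [((x - 2)^2) + 6 = 7] peel the +6: subtract 6 from each side. So sub: (x - 2)^2 = 1.
Step 3. [(x - 2)^2 = 1] 1 ≥ 0, LHS is (·)² — take ±√. So sqrt: x - 2 = 1 or -1.
Step 4. [x - 2 = 1 or -1] peel the -2: add 2 from each side. So sub: x = 3 or 1.

Answer: x ∈ {1, 3}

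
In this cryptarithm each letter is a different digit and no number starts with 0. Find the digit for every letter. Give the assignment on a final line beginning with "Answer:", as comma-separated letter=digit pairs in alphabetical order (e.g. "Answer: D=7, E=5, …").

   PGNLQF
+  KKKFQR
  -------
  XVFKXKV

Step 1. [col 1: F + R ≡ V (mod 10)] no forcing yet in column 1 (carry-in 0); F=6 is free and consistent — try it ⇒ F=6.
Step 2. [col 1: F + R ≡ V (mod 10)] column 1 (F + R ≡ V (mod 10), carry-in 0) doesn't pin R yet; pick R=4 and continue, so R=4.
Step 3. [X] the sum has 7 digits but both addends have 6; that extra leading digit X is the final carry, namely 1. So X=1.
Step 4. [col 1: F + R ≡ V (mod 10)] from column 1 (F=6, R=4, carry-in 0, digits 1,4,6 already taken and all letters distinct): V must equal 0, so V=0.
Step 5. [col 2: Q + Q ≡ K (mod 10)] several values work for Q in column 2 (Q + Q ≡ K (mod 10), carry-in 1); try Q=3. So Q=3.
Step 6. [col 2: Q + Q ≡ K (mod 10)] from column 2 (Q=3, carry-in 1, digits 0,1,3,4,6 already taken and all letters distinct): K must equal 7 ⇒ K=7.
Step 7. [col 3: L + F ≡ X (mod 10)] column 3: given F=6, X=1, carry-in 0, and digits 0,1,3,4,6,7 already taken and all letters distinct, L+F≡X (mod 10) forces L=5. So L=5.
Step 8. [col 4: N + K ≡ K (mod 10)] column 4 reads N+K+carry(1)=K with K=7; with digits 0,1,3,4,5,6,7 already taken and all letters distinct, the only value for N is 9. So N=9.
Step 9. [col 5: G + K ≡ F (mod 10)] from column 5 (K=7, F=6, carry-in 1, digits 0,1,3,4,5,6,7,9 already taken and all letters distinct): G must equal 8. So G=8.
Step 10. [col 6: P + K ≡ V (mod 10)] from column 6 (K=7, V=0, carry-in 1, digits 0,1,3,4,5,6,7,8,9 already taken and all letters distinct): P must equal 2. So P=2.

Answer: F=6, G=8, K=7, L=5, N=9, P=2, Q=3, R=4, V=0, X=1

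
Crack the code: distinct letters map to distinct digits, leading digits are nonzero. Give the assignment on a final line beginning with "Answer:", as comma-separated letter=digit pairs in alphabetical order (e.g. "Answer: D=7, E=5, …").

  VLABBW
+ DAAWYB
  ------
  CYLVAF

Step 1. [col 1: W + B ≡ F (mod 10)] W=6 is one option consistent with column 1 (W + B ≡ F (mod 10), carry-in 0) — take it, so W=6.
Step 2. [col 1: W + B ≡ F (mod 10)] column 1 (W + B ≡ F (mod 10), carry-in 0) doesn't pin B yet; pick B=4 and continue ⇒ B=4.
Step 3. [col 1: W + B ≡ F (mod 10)] column 1: given W=6, B=4, carry-in 0, and digits 4,6 already taken and all letters distinct, W+B≡F (mod 10) forces F=0 ⇒ F=0.
Step 4. [col 2: B + Y ≡ A (mod 10)] no forcing yet in column 2 (carry-in 1); Y=7 is free and consistent — try it, so Y=7.
Step 5. [col 2: B + Y ≡ A (mod 10)] in column 2 we have B+Y≡A with carry-in 1; given B=4, Y=7 and digits 0,4,6,7 already taken and all letters distinct, that pins A to 2, so A=2.
Step 6. [col 3: B + W ≡ V (mod 10)] from column 3 (B=4, W=6, carry-in 1, digits 0,2,4,6,7 already taken and all letters distinct): V must equal 1, so V=1.
Step 7. [col 4: A + A ≡ L (mod 10)] from column 4 (A=2, carry-in 1, digits 0,1,2,4,6,7 already taken and all letters distinct): L must equal 5, so L=5.
Step 8. [col 6: V + D ≡ C (mod 10)] column 6: given V=1, carry-in 0, and digits 0,1,2,4,5,6,7 already taken and all letters distinct, V+D≡C (mod 10) forces D=8. So D=8.
Step 9. [col 6: V + D ≡ C (mod 10)] column 6: given V=1, D=8, carry-in 0, and digits 0,1,2,4,5,6,7,8 already taken and all letters distinct, V+D≡C (mod 10) forces C=9. So C=9.

Answer: A=2, B=4, C=9, D=8, F=0, L=5, V=1, W=6, Y=7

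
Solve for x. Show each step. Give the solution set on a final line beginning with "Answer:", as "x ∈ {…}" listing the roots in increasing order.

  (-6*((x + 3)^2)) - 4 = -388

Step 1. [(-6*((x + 3)^2)) - 4 = -388] peel the -4: add 4 from each side, so sub: -6*((x + 3)^2) = -384.
Step 2. [-6*((x + 3)^2) = -384] divide by the outer -6, so div: (x + 3)^2 = 64.
Step 3. [(x + 3)^2 = 64] LHS squared, RHS 64 ≥ 0: apply √ (±). So sqrt: x + 3 = 8 or -8.
Step 4. [x + 3 = 8 or -8] the outer +3 inverts by subtracting 3. So sub: x = 5 or -11.

Answer: x ∈ {-11, 5}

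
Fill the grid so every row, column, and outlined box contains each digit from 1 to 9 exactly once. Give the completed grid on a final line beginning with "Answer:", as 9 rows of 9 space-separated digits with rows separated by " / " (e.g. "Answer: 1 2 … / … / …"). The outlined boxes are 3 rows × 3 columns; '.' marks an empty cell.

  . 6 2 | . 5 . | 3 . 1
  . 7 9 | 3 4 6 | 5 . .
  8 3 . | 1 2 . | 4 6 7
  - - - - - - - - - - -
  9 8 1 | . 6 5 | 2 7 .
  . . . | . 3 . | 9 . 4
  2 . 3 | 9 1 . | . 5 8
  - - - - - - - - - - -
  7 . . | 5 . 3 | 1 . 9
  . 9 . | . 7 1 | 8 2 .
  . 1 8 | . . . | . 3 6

Step 1. [r6c6∈{4,7}] across row 6, 7 lands solely at r6c6. So r6c6=7.
Step 2. [r9c6∈{2,4,9}] 4 has one home in col 6: r9c6 ⇒ r9c6=4.
Step 3. [r7c3∈{4,6}] 6 has one home in row 7: r7c3. So r7c3=6.
Step 4. [r8c3∈{4,5}] in col 3, 4 fits only at r8c3 ⇒ r8c3=4.
Step 5. [r1c8∈{8,9}] across col 8, 9 lands solely at r1c8, so r1c8=9.
Step 6. [r5c2∈{5}] r5c2 is down to just 5. So r5c2=5.
Step 7. [r1c6∈{8}] r1c6 has the single candidate 8, so r1c6=8.
Step 8. [r9c4∈{2}] r9c4 has the single candidate 2, so r9c4=2.
Step 9. [r8c1∈{3,5}] in row 8, 3 fits only at r8c1 ⇒ r8c1=3.
Step 10. [r6c7∈{6}] nothing but 6 survives at r6c7, so r6c7=6.
Step 11. [r3c3∈{5}] r3c3 has the single candidate 5. So r3c3=5.
Step 12. [r2c8∈{8}] r2c8's peers cover all but 8 ⇒ r2c8=8.
Step 13. [r2c1∈{1}] r2c1 is down to just 1, so r2c1=1.
Step 14. [r8c4∈{6}] r8c4 is down to just 6 ⇒ r8c4=6.
Step 15. [r7c8∈{4}] r7c8's peers cover all but 4 ⇒ r7c8=4.
Step 16. [r5c6∈{2}] r5c6's peers cover all but 2, so r5c6=2.
Step 17. [r5c1∈{6}] r5c1 has the single candidate 6. So r5c1=6.
Step 18. [r3c6∈{9}] r3c6's peers cover all but 9 ⇒ r3c6=9.
Step 19. [r1c4∈{7}] r1c4 is down to just 7, so r1c4=7.
Step 20. [r8c9∈{5}] r8c9's peers cover all but 5. So r8c9=5.
Step 21. [r5c8∈{1}] only 1 remains possible at r5c8 ⇒ r5c8=1.
Step 22. [r2c9∈{2}] nothing but 2 survives at r2c9, so r2c9=2.
Step 23. [r9c7∈{7}] r9c7 has the single candidate 7 ⇒ r9c7=7.
Step 24. [r6c2∈{4}] r6c2 has the single candidate 4 ⇒ r6c2=4.
Step 25. [r4c4∈{4}] r4c4 has the single candidate 4. So r4c4=4.
Step 26. [r5c4∈{8}] nothing but 8 survives at r5c4, so r5c4=8.
Step 27. [r9c5∈{9}] r9c5's peers cover all but 9. So r9c5=9.
Step 28. [r4c9∈{3}] only 3 remains possible at r4c9. So r4c9=3.
Step 29. [r7c2∈{2}] r7c2's peers cover all but 2, so r7c2=2.
Step 30. [r5c3∈{7}] r5c3 has the single candidate 7. So r5c3=7.
Step 31. [r1c1∈{4}] only 4 remains possible at r1c1. So r1c1=4.
Step 32. [r7c5∈{8}] r7c5 has the single candidate 8 ⇒ r7c5=8.
Step 33. [r9c1∈{5}] r9c1 has the single candidate 5, so r9c1=5.

Answer: 4 6 2 7 5 8 3 9 1 / 1 7 9 3 4 6 5 8 2 / 8 3 5 1 2 9 4 6 7 / 9 8 1 4 6 5 2 7 3 / 6 5 7 8 3 2 9 1 4 / 2 4 3 9 1 7 6 5 8 / 7 2 6 5 8 3 1 4 9 / 3 9 4 6 7 1 8 2 5 / 5 1 8 2 9 4 7 3 6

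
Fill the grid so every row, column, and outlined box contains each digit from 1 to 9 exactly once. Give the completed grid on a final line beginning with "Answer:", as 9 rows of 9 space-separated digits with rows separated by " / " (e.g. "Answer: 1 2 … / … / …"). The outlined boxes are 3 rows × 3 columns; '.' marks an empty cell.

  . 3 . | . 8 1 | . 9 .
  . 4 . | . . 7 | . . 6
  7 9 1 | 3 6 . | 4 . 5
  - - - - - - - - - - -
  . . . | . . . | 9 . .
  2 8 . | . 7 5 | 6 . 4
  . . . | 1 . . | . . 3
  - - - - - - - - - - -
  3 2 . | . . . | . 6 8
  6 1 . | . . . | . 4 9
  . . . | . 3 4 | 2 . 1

Step 1. [r3c6∈{2}] nothing but 2 survives at r3c6 ⇒ r3c6=2.
Step 2. [r1c1∈{5}] r1c1 is down to just 5 ⇒ r1c1=5.
Step 3. [r5c4∈{9}] only 9 remains possible at r5c4. So r5c4=9.
Step 4. [r7c3∈{4,5,7,9}] 4 has one home in row 7: r7c3 ⇒ r7c3=4.
Step 5. [r8c6∈{8}] r8c6 is down to just 8. So r8c6=8.
Step 6. [r3c8∈{8}] r3c8's peers cover all but 8, so r3c8=8.
Step 7. [r6c6∈{6}] nothing but 6 survives at r6c6, so r6c6=6.
Step 8. [r2c4∈{5}] r2c4's peers cover all but 5, so r2c4=5.
Step 9. [r1c7∈{7}] r1c7 has the single candidate 7 ⇒ r1c7=7.
Step 10. [r9c8∈{5,7}] across box 9, 7 lands solely at r9c8. So r9c8=7.
Step 11. [r8c3∈{5,7}] 7 has one home in box 7: r8c3 ⇒ r8c3=7.
Step 12. [r7c7∈{5}] nothing but 5 survives at r7c7, so r7c7=5.
Step 13. [r4c2∈{5,6,7}] r4c2 is the only open cell in col 2 admitting 6 ⇒ r4c2=6.
Step 14. [r1c9∈{2}] r1c9's peers cover all but 2 ⇒ r1c9=2.
Step 15. [r9c2∈{5}] r9c2 has the single candidate 5 ⇒ r9c2=5.
Step 16. [r2c7∈{1,3}] in col 7, 1 fits only at r2c7 ⇒ r2c7=1.
Step 17. [r4c1∈{1,4}] r4c1 is the only open cell in col 1 admitting 1, so r4c1=1.
Step 18. [r2c1∈{8}] r2c1 has the single candidate 8. So r2c1=8.
Step 19. [r8c4∈{2}] r8c4 is down to just 2. So r8c4=2.
Step 20. [r6c1∈{4,9}] across col 1, 4 lands solely at r6c1. So r6c1=4.
Step 21. [r4c5∈{2,4}] across col 5, 4 lands solely at r4c5 ⇒ r4c5=4.
Step 22. [r6c3∈{5,9}] across row 6, 9 lands solely at r6c3 ⇒ r6c3=9.
Step 23. [r4c3∈{3,5}] 5 has one home in col 3: r4c3. So r4c3=5.
Step 24. [r6c8∈{2,5}] across row 6, 5 lands solely at r6c8 ⇒ r6c8=5.
Step 25. [r7c5∈{1,9}] row 7 places 1 nowhere but r7c5. So r7c5=1.
Step 26. [r2c3∈{2}] nothing but 2 survives at r2c3 ⇒ r2c3=2.
Step 27. [r4c9∈{7}] r4c9's peers cover all but 7 ⇒ r4c9=7.
Step 28. [r6c7∈{8}] only 8 remains possible at r6c7. So r6c7=8.
Step 29. [r6c2∈{7}] r6c2 is down to just 7. So r6c2=7.
Step 30. [r7c4∈{7}] r7c4's peers cover all but 7. So r7c4=7.
Step 31. [r4c8∈{2}] r4c8 is down to just 2 ⇒ r4c8=2.
Step 32. [r9c1∈{9}] r9c1 has the single candidate 9. So r9c1=9.
Step 33. [r4c4∈{8}] only 8 remains possible at r4c4, so r4c4=8.
Step 34. [r6c5∈{2}] only 2 remains possible at r6c5, so r6c5=2.
Step 35. [r4c6∈{3}] only 3 remains possible at r4c6. So r4c6=3.
Step 36. [r8c5∈{5}] r8c5's peers cover all but 5, so r8c5=5.
Step 37. [r8c7∈{3}] r8c7's peers cover all but 3, so r8c7=3.
Step 38. [r7c6∈{9}] only 9 remains possible at r7c6. So r7c6=9.
Step 39. [r5c8∈{1}] nothing but 1 survives at r5c8 ⇒ r5c8=1.
Step 40. [r1c4∈{4}] r1c4 has the single candidate 4. So r1c4=4.
Step 41. [r9c3∈{8}] only 8 remains possible at r9c3. So r9c3=8.
Step 42. [r2c8∈{3}] nothing but 3 survives at r2c8, so r2c8=3.
Step 43. [r2c5∈{9}] nothing but 9 survives at r2c5. So r2c5=9.
Step 44. [r9c4∈{6}] r9c4's peers cover all but 6, so r9c4=6.
Step 45. [r1c3∈{6}] r1c3 has the single candidate 6 ⇒ r1c3=6.
Step 46. [r5c3∈{3}] nothing but 3 survives at r5c3 ⇒ r5c3=3.

Answer: 5 3 6 4 8 1 7 9 2 / 8 4 2 5 9 7 1 3 6 / 7 9 1 3 6 2 4 8 5 / 1 6 5 8 4 3 9 2 7 / 2 8 3 9 7 5 6 1 4 / 4 7 9 1 2 6 8 5 3 / 3 2 4 7 1 9 5 6 8 / 6 1 7 2 5 8 3 4 9 / 9 5 8 6 3 4 2 7 1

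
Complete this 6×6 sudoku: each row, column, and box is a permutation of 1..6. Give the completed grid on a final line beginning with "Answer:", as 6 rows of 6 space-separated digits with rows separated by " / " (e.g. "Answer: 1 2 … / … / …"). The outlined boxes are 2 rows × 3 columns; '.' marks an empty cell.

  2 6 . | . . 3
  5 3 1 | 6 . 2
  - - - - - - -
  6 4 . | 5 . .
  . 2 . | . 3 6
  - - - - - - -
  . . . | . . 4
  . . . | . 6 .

Step 1. [r6c6∈{1,5}] r6c6 is the only open cell in col 6 admitting 5, so r6c6=5.
Step 2. [r6c2∈{1}] r6c2 is down to just 1, so r6c2=1.
Step 3. [r5c1∈{3}] r5c1's peers cover all but 3. So r5c1=3.
Step 4. [r1c3∈{4}] r1c3 has the single candidate 4. So r1c3=4.
Step 5. [r1c4∈{1}] r1c4 is down to just 1 ⇒ r1c4=1.
Step 6. [r5c4∈{2}] r5c4's peers cover all but 2. So r5c4=2.
Step 7. [r4c3∈{5}] nothing but 5 survives at r4c3, so r4c3=5.
Step 8. [r5c5∈{1}] r5c5 is down to just 1, so r5c5=1.
Step 9. [r3c6∈{1}] only 1 remains possible at r3c6. So r3c6=1.
Step 10. [r6c1∈{4}] r6c1 has the single candidate 4, so r6c1=4.
Step 11. [r4c1∈{1}] only 1 remains possible at r4c1. So r4c1=1.
Step 12. [r5c2∈{5}] r5c2 is down to just 5, so r5c2=5.
Step 13. [r4c4∈{4}] only 4 remains possible at r4c4. So r4c4=4.
Step 14. [r2c5∈{4}] nothing but 4 survives at r2c5 ⇒ r2c5=4.
Step 15. [r5c3∈{6}] r5c3's peers cover all but 6, so r5c3=6.
Step 16. [r6c3∈{2}] r6c3 has the single candidate 2. So r6c3=2.
Step 17. [r6c4∈{3}] r6c4 is down to just 3. So r6c4=3.
Step 18. [r3c3∈{3}] r3c3's peers cover all but 3. So r3c3=3.
Step 19. [r1c5∈{5}] r1c5's peers cover all but 5, so r1c5=5.
Step 20. [r3c5∈{2}] r3c5's peers cover all but 2 ⇒ r3c5=2.

Answer: 2 6 4 1 5 3 / 5 3 1 6 4 2 / 6 4 3 5 2 1 / 1 2 5 4 3 6 / 3 5 6 2 1 4 / 4 1 2 3 6 5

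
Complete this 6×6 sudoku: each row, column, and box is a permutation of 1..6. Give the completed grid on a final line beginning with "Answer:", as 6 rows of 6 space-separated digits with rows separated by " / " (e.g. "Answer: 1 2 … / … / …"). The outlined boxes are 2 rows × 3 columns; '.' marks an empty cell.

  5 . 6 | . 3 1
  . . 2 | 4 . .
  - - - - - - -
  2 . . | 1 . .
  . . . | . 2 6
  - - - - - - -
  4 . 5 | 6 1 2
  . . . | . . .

Step 1. [r5c2∈{3}] r5c2 is down to just 3 ⇒ r5c2=3.
Step 2. [r3c2∈{4,5,6}] across row 3, 6 lands solely at r3c2 ⇒ r3c2=6.
Step 3. [r2c6∈{5}] nothing but 5 survives at r2c6, so r2c6=5.
Step 4. [r4c2∈{1,4,5}] r4c2 is the only open cell in col 2 admitting 5, so r4c2=5.
Step 5. [r4c4∈{3}] nothing but 3 survives at r4c4, so r4c4=3.
Step 6. [r4c1∈{1}] r4c1's peers cover all but 1 ⇒ r4c1=1.
Step 7. [r3c6∈{4}] r3c6 is down to just 4 ⇒ r3c6=4.
Step 8. [r2c2∈{1}] r2c2's peers cover all but 1 ⇒ r2c2=1.
Step 9. [r3c5∈{5}] r3c5's peers cover all but 5. So r3c5=5.
Step 10. [r6c4∈{5}] nothing but 5 survives at r6c4, so r6c4=5.
Step 11. [r6c3∈{1}] r6c3 has the single candidate 1. So r6c3=1.
Step 12. [r6c2∈{2}] only 2 remains possible at r6c2. So r6c2=2.
Step 13. [r6c6∈{3}] only 3 remains possible at r6c6. So r6c6=3.
Step 14. [r2c5∈{6}] only 6 remains possible at r2c5, so r2c5=6.
Step 15. [r4c3∈{4}] nothing but 4 survives at r4c3, so r4c3=4.
Step 16. [r3c3∈{3}] only 3 remains possible at r3c3. So r3c3=3.
Step 17. [r1c4∈{2}] r1c4's peers cover all but 2, so r1c4=2.
Step 18. [r6c5∈{4}] r6c5 is down to just 4 ⇒ r6c5=4.
Step 19. [r1c2∈{4}] r1c2 has the single candidate 4, so r1c2=4.
Step 20. [r2c1∈{3}] only 3 remains possible at r2c1. So r2c1=3.
Step 21. [r6c1∈{6}] nothing but 6 survives at r6c1, so r6c1=6.

Answer: 5 4 6 2 3 1 / 3 1 2 4 6 5 / 2 6 3 1 5 4 / 1 5 4 3 2 6 / 4 3 5 6 1 2 / 6 2 1 5 4 3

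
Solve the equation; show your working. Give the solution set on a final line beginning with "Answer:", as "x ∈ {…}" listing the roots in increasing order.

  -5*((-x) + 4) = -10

Step 1. [-5*((-x) + 4) = -10] leading coefficient -5: divide by -5. So div: (-x) + 4 = 2.
Step 2. [(-x) + 4 = 2] the outer +4 inverts by subtracting 4. So sub: -x = -2.
Step 3. [-x = -2] flip signs both sides ⇒ neg: x = 2.

Answer: x ∈ {2}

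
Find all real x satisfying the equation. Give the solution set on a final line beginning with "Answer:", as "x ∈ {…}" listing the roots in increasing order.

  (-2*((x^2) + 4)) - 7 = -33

Step 1. [(-2*((x^2) + 4)) - 7 = -33] -7 is outermost — add 7 both sides. So sub: -2*((x^2) + 4) = -26.
Step 2. [-2*((x^2) + 4) = -26] -2 out front; divide by -2, so div: (x^2) + 4 = 13.
Step 3. [(x^2) + 4 = 13] the outer +4 inverts by subtracting 4, so sub: x^2 = 9.
Step 4. [x^2 = 9] LHS squared, RHS 9 ≥ 0: apply √ (±) ⇒ sqrt: x = 3 or -3.

Answer: x ∈ {-3, 3}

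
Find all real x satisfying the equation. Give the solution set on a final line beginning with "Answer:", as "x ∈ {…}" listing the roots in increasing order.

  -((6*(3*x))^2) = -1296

Step 1. [-((6*(3*x))^2) = -1296] LHS negated; negate both sides. So neg: (6*(3*x))^2 = 1296.
Step 2. [(6*(3*x))^2 = 1296] 1296 ≥ 0, LHS is (·)² — take ±√. So sqrt: 6*(3*x) = 36 or -36.
Step 3. [6*(3*x) = 36 or -36] LHS = 6·(…); ÷6 both sides, so div: 3*x = 6 or -6.
Step 4. [3*x = 6 or -6] 3 out front; divide by 3. So div: x = 2 or -2.

Answer: x ∈ {-2, 2}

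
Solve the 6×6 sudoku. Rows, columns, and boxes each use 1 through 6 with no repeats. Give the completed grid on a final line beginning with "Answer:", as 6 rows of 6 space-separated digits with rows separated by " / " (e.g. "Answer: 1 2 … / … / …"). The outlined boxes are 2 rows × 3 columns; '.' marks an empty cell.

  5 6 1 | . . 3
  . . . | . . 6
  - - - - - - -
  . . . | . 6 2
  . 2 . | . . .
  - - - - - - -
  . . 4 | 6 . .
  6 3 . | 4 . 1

Step 1. [r5c6∈{5}] r5c6 is down to just 5. So r5c6=5.
Step 2. [r3c2∈{1,4,5}] across col 2, 5 lands solely at r3c2, so r3c2=5.
Step 3. [r3c3∈{3}] r3c3 is down to just 3 ⇒ r3c3=3.
Step 4. [r2c3∈{2}] r2c3 is down to just 2 ⇒ r2c3=2.
Step 5. [r3c4∈{1}] nothing but 1 survives at r3c4 ⇒ r3c4=1.
Step 6. [r1c5∈{2,4}] in row 1, 4 fits only at r1c5 ⇒ r1c5=4.
Step 7. [r4c1∈{1,4}] across row 4, 1 lands solely at r4c1 ⇒ r4c1=1.
Step 8. [r2c4∈{5}] r2c4 has the single candidate 5. So r2c4=5.
Step 9. [r5c5∈{2,3}] 3 has one home in row 5: r5c5 ⇒ r5c5=3.
Step 10. [r3c1∈{4}] r3c1 is down to just 4 ⇒ r3c1=4.
Step 11. [r4c6∈{4}] only 4 remains possible at r4c6. So r4c6=4.
Step 12. [r4c4∈{3}] nothing but 3 survives at r4c4, so r4c4=3.
Step 13. [r5c1∈{2}] r5c1 has the single candidate 2. So r5c1=2.
Step 14. [r2c2∈{4}] only 4 remains possible at r2c2. So r2c2=4.
Step 15. [r1c4∈{2}] nothing but 2 survives at r1c4 ⇒ r1c4=2.
Step 16. [r2c1∈{3}] nothing but 3 survives at r2c1 ⇒ r2c1=3.
Step 17. [r2c5∈{1}] r2c5's peers cover all but 1. So r2c5=1.
Step 18. [r6c3∈{5}] r6c3's peers cover all but 5, so r6c3=5.
Step 19. [r6c5∈{2}] nothing but 2 survives at r6c5 ⇒ r6c5=2.
Step 20. [r5c2∈{1}] r5c2's peers cover all but 1, so r5c2=1.
Step 21. [r4c5∈{5}] r4c5's peers cover all but 5. So r4c5=5.
Step 22. [r4c3∈{6}] r4c3's peers cover all but 6, so r4c3=6.

Answer: 5 6 1 2 4 3 / 3 4 2 5 1 6 / 4 5 3 1 6 2 / 1 2 6 3 5 4 / 2 1 4 6 3 5 / 6 3 5 4 2 1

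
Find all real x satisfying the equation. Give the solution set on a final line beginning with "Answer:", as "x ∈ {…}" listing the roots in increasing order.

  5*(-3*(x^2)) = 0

Step 1. [5*(-3*(x^2)) = 0] LHS = 5·(…); ÷5 both sides, so div: -3*(x^2) = 0.
Step 2. [-3*(x^2) = 0] -3·(inner) — divide through by -3 ⇒ div: x^2 = 0.
Step 3. [x^2 = 0] LHS squared, RHS 0 ≥ 0: apply √ (±), so sqrt: x = 0.

Answer: x ∈ {0}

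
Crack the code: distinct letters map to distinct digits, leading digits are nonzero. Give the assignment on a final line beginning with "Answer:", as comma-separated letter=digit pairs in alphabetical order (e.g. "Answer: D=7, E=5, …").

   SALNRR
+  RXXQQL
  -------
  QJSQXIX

Step 1. [col 1: R + L ≡ X (mod 10)] column 1 (R + L ≡ X (mod 10), carry-in 0) doesn't pin L yet; pick L=3 and continue, so L=3.
Step 2. [col 1: R + L ≡ X (mod 10)] column 1 (R + L ≡ X (mod 10), carry-in 0) doesn't pin R yet; pick R=5 and continue. So R=5.
Step 3. [Q] Q is the leading digit of a 7-digit sum of two 6-digit numbers; the final carry is exactly 1, so Q=1.
Step 4. [col 1: R + L ≡ X (mod 10)] column 1 reads R+L+carry(0)=X with R=5, L=3; with digits 1,3,5 already taken and all letters distinct, the only value for X is 8, so X=8.
Step 5. [col 2: R + Q ≡ I (mod 10)] column 2 reads R+Q+carry(0)=I with R=5, Q=1; with digits 1,3,5,8 already taken and all letters distinct, the only value for I is 6. So I=6.
Step 6. [col 3: N + Q ≡ X (mod 10)] in column 3 we have N+Q≡X with carry-in 0; given Q=1, X=8 and digits 1,3,5,6,8 already taken and all letters distinct, that pins N to 7, so N=7.
Step 7. [col 5: A + X ≡ S (mod 10)] column 5: given X=8, carry-in 1, and digits 1,3,5,6,7,8 already taken and all letters distinct, A+X≡S (mod 10) forces S=9 ⇒ S=9.
Step 8. [col 5: A + X ≡ S (mod 10)] column 5: given X=8, S=9, carry-in 1, and digits 1,3,5,6,7,8,9 already taken and all letters distinct, A+X≡S (mod 10) forces A=0, so A=0.
Step 9. [col 6: S + R ≡ J (mod 10)] column 6 reads S+R+carry(0)=J with S=9, R=5; with digits 0,1,3,5,6,7,8,9 already taken and all letters distinct, the only value for J is 4 ⇒ J=4.

Answer: A=0, I=6, J=4, L=3, N=7, Q=1, R=5, S=9, X=8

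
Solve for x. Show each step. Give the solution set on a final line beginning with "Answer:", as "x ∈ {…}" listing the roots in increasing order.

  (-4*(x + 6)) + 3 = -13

Step 1. [(-4*(x + 6)) + 3 = -13] +3 is outermost — subtract 3 both sides, so sub: -4*(x + 6) = -16.
Step 2. [-4*(x + 6) = -16] -4 out front; divide by -4, so div: x + 6 = 4.
Step 3. [x + 6 = 4] subtract 6: x sits inside (… + 6). So sub: x = -2.

Answer: x ∈ {-2}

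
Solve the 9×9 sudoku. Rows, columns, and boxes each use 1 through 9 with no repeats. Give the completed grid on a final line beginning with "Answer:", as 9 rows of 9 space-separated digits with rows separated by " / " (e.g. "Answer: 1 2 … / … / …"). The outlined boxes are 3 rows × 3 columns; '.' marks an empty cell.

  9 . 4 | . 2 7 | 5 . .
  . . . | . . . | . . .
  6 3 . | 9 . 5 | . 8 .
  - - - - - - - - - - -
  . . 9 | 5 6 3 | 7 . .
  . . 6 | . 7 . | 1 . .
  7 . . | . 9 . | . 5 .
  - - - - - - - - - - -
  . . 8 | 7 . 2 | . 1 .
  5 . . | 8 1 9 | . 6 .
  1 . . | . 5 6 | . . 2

Step 1. [r4c2∈{1,2,4,8}] row 4 places 1 nowhere but r4c2 ⇒ r4c2=1.
Step 2. [r1c8∈{3}] r1c8's peers cover all but 3, so r1c8=3.
Step 3. [r3c5∈{4}] r3c5's peers cover all but 4. So r3c5=4.
Step 4. [r9c4∈{3,4}] in box 8, 4 fits only at r9c4 ⇒ r9c4=4.
Step 5. [r2c5∈{3,8}] across col 5, 8 lands solely at r2c5 ⇒ r2c5=8.
Step 6. [r2c1∈{2}] r2c1 is down to just 2. So r2c1=2.
Step 7. [r2c6∈{1}] r2c6 has the single candidate 1. So r2c6=1.
Step 8. [r5c2∈{2,4,5,8}] across row 5, 5 lands solely at r5c2 ⇒ r5c2=5.
Step 9. [r2c2∈{7}] r2c2 has the single candidate 7. So r2c2=7.
Step 10. [r7c5∈{3}] r7c5 has the single candidate 3 ⇒ r7c5=3.
Step 11. [r7c1∈{4}] only 4 remains possible at r7c1. So r7c1=4.
Step 12. [r7c7∈{9}] only 9 remains possible at r7c7. So r7c7=9.
Step 13. [r6c2∈{2,4,8}] in col 2, 4 fits only at r6c2 ⇒ r6c2=4.
Step 14. [r6c3∈{2,3}] box 4 places 2 nowhere but r6c3. So r6c3=2.
Step 15. [r5c6∈{4,8}] r5c6 is the only open cell in col 6 admitting 4. So r5c6=4.
Step 16. [r9c7∈{3,8}] row 9 places 8 nowhere but r9c7 ⇒ r9c7=8.
Step 17. [r5c1∈{3,8}] in col 1, 3 fits only at r5c1. So r5c1=3.
Step 18. [r5c9∈{8,9}] row 5 places 8 nowhere but r5c9 ⇒ r5c9=8.
Step 19. [r2c9∈{4,6,9}] across col 9, 9 lands solely at r2c9. So r2c9=9.
Step 20. [r1c4∈{6}] r1c4 has the single candidate 6 ⇒ r1c4=6.
Step 21. [r9c3∈{3,7}] 3 has one home in row 9: r9c3 ⇒ r9c3=3.
Step 22. [r2c7∈{4,6}] row 2 places 6 nowhere but r2c7, so r2c7=6.
Step 23. [r4c9∈{4}] r4c9's peers cover all but 4, so r4c9=4.
Step 24. [r6c7∈{3}] r6c7 is down to just 3 ⇒ r6c7=3.
Step 25. [r3c9∈{1,7}] r3c9 is the only open cell in row 3 admitting 7. So r3c9=7.
Step 26. [r5c4∈{2}] nothing but 2 survives at r5c4, so r5c4=2.
Step 27. [r6c4∈{1}] r6c4 has the single candidate 1. So r6c4=1.
Step 28. [r8c2∈{2}] r8c2 is down to just 2, so r8c2=2.
Step 29. [r7c2∈{6}] nothing but 6 survives at r7c2. So r7c2=6.
Step 30. [r4c8∈{2}] r4c8 is down to just 2, so r4c8=2.
Step 31. [r7c9∈{5}] r7c9 has the single candidate 5. So r7c9=5.
Step 32. [r9c2∈{9}] nothing but 9 survives at r9c2 ⇒ r9c2=9.
Step 33. [r2c4∈{3}] nothing but 3 survives at r2c4 ⇒ r2c4=3.
Step 34. [r1c9∈{1}] r1c9 has the single candidate 1. So r1c9=1.
Step 35. [r9c8∈{7}] nothing but 7 survives at r9c8 ⇒ r9c8=7.
Step 36. [r2c8∈{4}] nothing but 4 survives at r2c8, so r2c8=4.
Step 37. [r3c7∈{2}] r3c7's peers cover all but 2. So r3c7=2.
Step 38. [r6c9∈{6}] r6c9's peers cover all but 6 ⇒ r6c9=6.
Step 39. [r4c1∈{8}] r4c1 is down to just 8 ⇒ r4c1=8.
Step 40. [r2c3∈{5}] nothing but 5 survives at r2c3. So r2c3=5.
Step 41. [r1c2∈{8}] only 8 remains possible at r1c2. So r1c2=8.
Step 42. [r5c8∈{9}] r5c8's peers cover all but 9 ⇒ r5c8=9.
Step 43. [r6c6∈{8}] only 8 remains possible at r6c6. So r6c6=8.
Step 44. [r8c3∈{7}] nothing but 7 survives at r8c3. So r8c3=7.
Step 45. [r3c3∈{1}] r3c3 is down to just 1. So r3c3=1.
Step 46. [r8c9∈{3}] r8c9 has the single candidate 3, so r8c9=3.
Step 47. [r8c7∈{4}] nothing but 4 survives at r8c7 ⇒ r8c7=4.

Answer: 9 8 4 6 2 7 5 3 1 / 2 7 5 3 8 1 6 4 9 / 6 3 1 9 4 5 2 8 7 / 8 1 9 5 6 3 7 2 4 / 3 5 6 2 7 4 1 9 8 / 7 4 2 1 9 8 3 5 6 / 4 6 8 7 3 2 9 1 5 / 5 2 7 8 1 9 4 6 3 / 1 9 3 4 5 6 8 7 2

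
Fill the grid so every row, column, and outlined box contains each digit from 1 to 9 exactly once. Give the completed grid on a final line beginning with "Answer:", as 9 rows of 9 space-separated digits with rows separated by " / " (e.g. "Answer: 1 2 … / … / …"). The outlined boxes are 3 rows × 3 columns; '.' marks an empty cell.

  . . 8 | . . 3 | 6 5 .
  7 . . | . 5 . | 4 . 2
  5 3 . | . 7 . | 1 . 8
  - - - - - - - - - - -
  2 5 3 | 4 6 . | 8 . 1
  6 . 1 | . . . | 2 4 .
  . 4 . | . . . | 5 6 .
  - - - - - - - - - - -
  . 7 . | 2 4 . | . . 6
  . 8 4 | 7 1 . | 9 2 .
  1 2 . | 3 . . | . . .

Step 1. [r5c2∈{9}] r5c2 is down to just 9. So r5c2=9.
Step 2. [r3c8∈{9}] r3c8's peers cover all but 9 ⇒ r3c8=9.
Step 3. [r4c6∈{7,9}] across row 4, 9 lands solely at r4c6. So r4c6=9.
Step 4. [r2c2∈{1,6}] col 2 places 6 nowhere but r2c2 ⇒ r2c2=6.
Step 5. [r2c3∈{9}] r2c3's peers cover all but 9. So r2c3=9.
Step 6. [r1c9∈{7}] r1c9 has the single candidate 7 ⇒ r1c9=7.
Step 7. [r7c7∈{3}] r7c7 has the single candidate 3. So r7c7=3.
Step 8. [r1c5∈{2,9}] 2 has one home in row 1: r1c5 ⇒ r1c5=2.
Step 9. [r6c1∈{8}] r6c1 has the single candidate 8 ⇒ r6c1=8.
Step 10. [r8c6∈{5,6}] r8c6 is the only open cell in row 8 admitting 6. So r8c6=6.
Step 11. [r6c4∈{1}] r6c4 has the single candidate 1. So r6c4=1.
Step 12. [r5c6∈{5,7,8}] in row 5, 7 fits only at r5c6, so r5c6=7.
Step 13. [r6c5∈{3}] only 3 remains possible at r6c5 ⇒ r6c5=3.
Step 14. [r7c3∈{5}] r7c3 is down to just 5, so r7c3=5.
Step 15. [r7c6∈{8}] r7c6 has the single candidate 8, so r7c6=8.
Step 16. [r2c4∈{8}] r2c4's peers cover all but 8. So r2c4=8.
Step 17. [r9c9∈{4,5}] row 9 places 4 nowhere but r9c9 ⇒ r9c9=4.
Step 18. [r9c7∈{7}] r9c7 has the single candidate 7. So r9c7=7.
Step 19. [r9c3∈{6}] r9c3 has the single candidate 6 ⇒ r9c3=6.
Step 20. [r3c6∈{4}] only 4 remains possible at r3c6, so r3c6=4.
Step 21. [r7c8∈{1}] only 1 remains possible at r7c8. So r7c8=1.
Step 22. [r9c8∈{8}] nothing but 8 survives at r9c8. So r9c8=8.
Step 23. [r1c2∈{1}] only 1 remains possible at r1c2 ⇒ r1c2=1.
Step 24. [r6c6∈{2}] r6c6's peers cover all but 2. So r6c6=2.
Step 25. [r4c8∈{7}] only 7 remains possible at r4c8 ⇒ r4c8=7.
Step 26. [r9c6∈{5}] r9c6 is down to just 5, so r9c6=5.
Step 27. [r3c4∈{6}] only 6 remains possible at r3c4 ⇒ r3c4=6.
Step 28. [r8c1∈{3}] nothing but 3 survives at r8c1, so r8c1=3.
Step 29. [r8c9∈{5}] r8c9 is down to just 5 ⇒ r8c9=5.
Step 30. [r5c5∈{8}] r5c5 has the single candidate 8, so r5c5=8.
Step 31. [r3c3∈{2}] only 2 remains possible at r3c3 ⇒ r3c3=2.
Step 32. [r9c5∈{9}] only 9 remains possible at r9c5, so r9c5=9.
Step 33. [r2c6∈{1}] only 1 remains possible at r2c6, so r2c6=1.
Step 34. [r5c4∈{5}] r5c4 is down to just 5. So r5c4=5.
Step 35. [r7c1∈{9}] only 9 remains possible at r7c1, so r7c1=9.
Step 36. [r6c9∈{9}] r6c9 has the single candidate 9. So r6c9=9.
Step 37. [r1c1∈{4}] r1c1 is down to just 4, so r1c1=4.
Step 38. [r6c3∈{7}] r6c3 has the single candidate 7, so r6c3=7.
Step 39. [r1c4∈{9}] r1c4 is down to just 9, so r1c4=9.
Step 40. [r5c9∈{3}] r5c9's peers cover all but 3 ⇒ r5c9=3.
Step 41. [r2c8∈{3}] only 3 remains possible at r2c8 ⇒ r2c8=3.

Answer: 4 1 8 9 2 3 6 5 7 / 7 6 9 8 5 1 4 3 2 / 5 3 2 6 7 4 1 9 8 / 2 5 3 4 6 9 8 7 1 / 6 9 1 5 8 7 2 4 3 / 8 4 7 1 3 2 5 6 9 / 9 7 5 2 4 8 3 1 6 / 3 8 4 7 1 6 9 2 5 / 1 2 6 3 9 5 7 8 4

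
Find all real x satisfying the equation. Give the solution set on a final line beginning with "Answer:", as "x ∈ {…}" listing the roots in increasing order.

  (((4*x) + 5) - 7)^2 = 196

Step 1. [(((4*x) + 5) - 7)^2 = 196] LHS squared, RHS 196 ≥ 0: apply √ (±). So sqrt: ((4*x) + 5) - 7 = 14 or -14.
Step 2. [((4*x) + 5) - 7 = 14 or -14] the outer -7 inverts by adding 7 ⇒ sub: (4*x) + 5 = 21 or -7.
Step 3. [(4*x) + 5 = 21 or -7] +5 is outermost — subtract 5 both sides. So sub: 4*x = 16 or -12.
Step 4. [4*x = 16 or -12] 4 out front; divide by 4 ⇒ div: x = 4 or -3.

Answer: x ∈ {-3, 4}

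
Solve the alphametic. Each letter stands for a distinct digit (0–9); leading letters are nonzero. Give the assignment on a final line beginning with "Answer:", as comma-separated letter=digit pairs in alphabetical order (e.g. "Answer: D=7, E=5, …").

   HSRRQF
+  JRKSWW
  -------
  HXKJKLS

Step 1. [col 1: F + W ≡ S (mod 10)] column 1 (F + W ≡ S (mod 10), carry-in 0) doesn't pin W yet; pick W=3 and continue ⇒ W=3.
Step 2. [col 1: F + W ≡ S (mod 10)] column 1 (F + W ≡ S (mod 10), carry-in 0) doesn't pin S yet; pick S=7 and continue, so S=7.
Step 3. [H] H is the leading digit of a 7-digit sum of two 6-digit numbers; the final carry is exactly 1 ⇒ H=1.
Step 4. [col 1: F + W ≡ S (mod 10)] from column 1 (W=3, S=7, carry-in 0, digits 1,3,7 already taken and all letters distinct): F must equal 4. So F=4.
Step 5. [col 2: Q + W ≡ L (mod 10)] no forcing yet in column 2 (carry-in 0); L=9 is free and consistent — try it ⇒ L=9.
Step 6. [col 2: Q + W ≡ L (mod 10)] column 2: given W=3, L=9, carry-in 0, and digits 1,3,4,7,9 already taken and all letters distinct, Q+W≡L (mod 10) forces Q=6, so Q=6.
Step 7. [col 3: R + S ≡ K (mod 10)] R=5 is one option consistent with column 3 (R + S ≡ K (mod 10), carry-in 0) — take it. So R=5.
Step 8. [col 3: R + S ≡ K (mod 10)] column 3 reads R+S+carry(0)=K with R=5, S=7; with digits 1,3,4,5,6,7,9 already taken and all letters distinct, the only value for K is 2, so K=2.
Step 9. [col 4: R + K ≡ J (mod 10)] in column 4 we have R+K≡J with carry-in 1; given R=5, K=2 and digits 1,2,3,4,5,6,7,9 already taken and all letters distinct, that pins J to 8 ⇒ J=8.
Step 10. [col 6: H + J ≡ X (mod 10)] from column 6 (H=1, J=8, carry-in 1, digits 1,2,3,4,5,6,7,8,9 already taken and all letters distinct): X must equal 0, so X=0.

Answer: F=4, H=1, J=8, K=2, L=9, Q=6, R=5, S=7, W=3, X=0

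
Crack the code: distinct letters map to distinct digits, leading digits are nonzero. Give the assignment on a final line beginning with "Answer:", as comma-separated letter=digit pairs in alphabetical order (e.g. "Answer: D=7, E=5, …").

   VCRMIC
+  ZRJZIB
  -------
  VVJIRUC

Step 1. [col 1: C + B ≡ C (mod 10)] column 1: given nothing yet, carry-in 0, and all letters distinct, none taken yet, C+B≡C (mod 10) forces B=0. So B=0.
Step 2. [col 1: C + B ≡ C (mod 10)] several values work for C in column 1 (C + B ≡ C (mod 10), carry-in 0); try C=8, so C=8.
Step 3. [col 2: I + I ≡ U (mod 10)] several values work for U in column 2 (I + I ≡ U (mod 10), carry-in 0); try U=4. So U=4.
Step 4. [col 2: I + I ≡ U (mod 10)] no forcing yet in column 2 (carry-in 0); I=2 is free and consistent — try it ⇒ I=2.
Step 5. [col 3: M + Z ≡ R (mod 10)] column 3 (M + Z ≡ R (mod 10), carry-in 0) doesn't pin R yet; pick R=6 and continue ⇒ R=6.
Step 6. [V] adding two 6-digit numbers gives at most 6+1 digits, and here it does — V is that final carry and must be 1, so V=1.
Step 7. [col 3: M + Z ≡ R (mod 10)] several values work for M in column 3 (M + Z ≡ R (mod 10), carry-in 0); try M=7 ⇒ M=7.
Step 8. [col 3: M + Z ≡ R (mod 10)] in column 3 we have M+Z≡R with carry-in 0; given M=7, R=6 and digits 0,1,2,4,6,7,8 already taken and all letters distinct, that pins Z to 9. So Z=9.
Step 9. [col 4: R + J ≡ I (mod 10)] from column 4 (R=6, I=2, carry-in 1, digits 0,1,2,4,6,7,8,9 already taken and all letters distinct): J must equal 5, so J=5.

Answer: B=0, C=8, I=2, J=5, M=7, R=6, U=4, V=1, Z=9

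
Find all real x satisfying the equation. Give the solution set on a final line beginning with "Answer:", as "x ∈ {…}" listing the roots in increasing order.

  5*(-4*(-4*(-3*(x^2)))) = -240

Step 1. [5*(-4*(-4*(-3*(x^2)))) = -240] divide by the outer 5. So div: -4*(-4*(-3*(x^2))) = -48.
Step 2. [-4*(-4*(-3*(x^2))) = -48] divide by the outer -4 ⇒ div: -4*(-3*(x^2)) = 12.
Step 3. [-4*(-3*(x^2)) = 12] LHS = -4·(…); ÷-4 both sides ⇒ div: -3*(x^2) = -3.
Step 4. [-3*(x^2) = -3] -3 out front; divide by -3 ⇒ div: x^2 = 1.
Step 5. [x^2 = 1] √ both sides: 1 ≥ 0 gives two branches, so sqrt: x = 1 or -1.

Answer: x ∈ {-1, 1}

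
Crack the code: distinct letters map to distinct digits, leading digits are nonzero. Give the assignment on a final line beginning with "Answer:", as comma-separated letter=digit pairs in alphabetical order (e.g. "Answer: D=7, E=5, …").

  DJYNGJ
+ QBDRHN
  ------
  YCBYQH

Step 1. [col 1: J + N ≡ H (mod 10)] no forcing yet in column 1 (carry-in 0); N=7 is free and consistent — try it. So N=7.
Step 2. [col 1: J + N ≡ H (mod 10)] several values work for H in column 1 (J + N ≡ H (mod 10), carry-in 0); try H=9 ⇒ H=9.
Step 3. [col 1: J + N ≡ H (mod 10)] from column 1 (N=7, H=9, carry-in 0, digits 7,9 already taken and all letters distinct): J must equal 2. So J=2.
Step 4. [col 2: G + H ≡ Q (mod 10)] no forcing yet in column 2 (carry-in 0); G=6 is free and consistent — try it, so G=6.
Step 5. [col 2: G + H ≡ Q (mod 10)] from column 2 (G=6, H=9, carry-in 0, digits 2,6,7,9 already taken and all letters distinct): Q must equal 5. So Q=5.
Step 6. [col 3: N + R ≡ Y (mod 10)] several values work for R in column 3 (N + R ≡ Y (mod 10), carry-in 1); try R=0. So R=0.
Step 7. [col 3: N + R ≡ Y (mod 10)] column 3: given N=7, R=0, carry-in 1, and digits 0,2,5,6,7,9 already taken and all letters distinct, N+R≡Y (mod 10) forces Y=8 ⇒ Y=8.
Step 8. [col 4: Y + D ≡ B (mod 10)] from column 4 (Y=8, carry-in 0, digits 0,2,5,6,7,8,9 already taken and all letters distinct): B must equal 1, so B=1.
Step 9. [col 4: Y + D ≡ B (mod 10)] from column 4 (Y=8, B=1, carry-in 0, digits 0,1,2,5,6,7,8,9 already taken and all letters distinct): D must equal 3, so D=3.
Step 10. [col 5: J + B ≡ C (mod 10)] column 5 reads J+B+carry(1)=C with J=2, B=1; with digits 0,1,2,3,5,6,7,8,9 already taken and all letters distinct, the only value for C is 4 ⇒ C=4.

Answer: B=1, C=4, D=3, G=6, H=9, J=2, N=7, Q=5, R=0, Y=8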